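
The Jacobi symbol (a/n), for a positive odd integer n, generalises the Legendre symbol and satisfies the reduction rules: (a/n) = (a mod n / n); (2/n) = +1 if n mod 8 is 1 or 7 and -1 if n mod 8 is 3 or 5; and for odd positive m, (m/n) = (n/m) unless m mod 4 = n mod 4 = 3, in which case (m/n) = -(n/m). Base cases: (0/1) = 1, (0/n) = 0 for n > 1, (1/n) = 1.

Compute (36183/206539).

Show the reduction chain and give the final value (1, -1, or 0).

reciprocity: (36183/206539) = -1·(206539/36183) since 36183 mod 4 = 3, 206539 mod 4 = 3; sign now -1
(206539/36183) = (25624/36183)   [reduce mod 36183]
25624 = 2^3·3203; (2/36183) = +1 since 36183 mod 8 = 7, so (25624/36183) = (+1)^3·(3203/36183); sign now -1
reciprocity: (3203/36183) = -1·(36183/3203) since 3203 mod 4 = 3, 36183 mod 4 = 3; sign now +1
(36183/3203) = (950/3203)   [reduce mod 3203]
950 = 2^1·475; (2/3203) = -1 since 3203 mod 8 = 3, so (950/3203) = (-1)^1·(475/3203); sign now -1
reciprocity: (475/3203) = -1·(3203/475) since 475 mod 4 = 3, 3203 mod 4 = 3; sign now +1
(3203/475) = (353/475)   [reduce mod 475]
reciprocity: (353/475) = +1·(475/353) since 353 mod 4 = 1, 475 mod 4 = 3; sign now +1
(475/353) = (122/353)   [reduce mod 353]
122 = 2^1·61; (2/353) = +1 since 353 mod 8 = 1, so (122/353) = (+1)^1·(61/353); sign now +1
reciprocity: (61/353) = +1·(353/61) since 61 mod 4 = 1, 353 mod 4 = 1; sign now +1
(353/61) = (48/61)   [reduce mod 61]
48 = 2^4·3; (2/61) = -1 since 61 mod 8 = 5, so (48/61) = (-1)^4·(3/61); sign now +1
reciprocity: (3/61) = +1·(61/3) since 3 mod 4 = 3, 61 mod 4 = 1; sign now +1
(61/3) = (1/3)   [reduce mod 3]
(1/3) = 1; final value = sign = +1

1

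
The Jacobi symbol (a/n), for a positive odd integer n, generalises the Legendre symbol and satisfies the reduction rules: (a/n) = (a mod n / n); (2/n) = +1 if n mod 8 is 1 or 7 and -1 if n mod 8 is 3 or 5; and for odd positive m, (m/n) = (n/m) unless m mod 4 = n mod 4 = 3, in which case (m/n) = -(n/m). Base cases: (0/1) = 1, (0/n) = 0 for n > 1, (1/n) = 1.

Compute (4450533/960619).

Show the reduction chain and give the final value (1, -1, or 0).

1

(4450533/960619) = (608057/960619)   [reduce mod 960619]
reciprocity: (608057/960619) = +1·(960619/608057) since 608057 mod 4 = 1, 960619 mod 4 = 3; sign now +1
(960619/608057) = (352562/608057)   [reduce mod 608057]
352562 = 2^1·176281; (2/608057) = +1 since 608057 mod 8 = 1, so (352562/608057) = (+1)^1·(176281/608057); sign now +1
reciprocity: (176281/608057) = +1·(608057/176281) since 176281 mod 4 = 1, 608057 mod 4 = 1; sign now +1
(608057/176281) = (79214/176281)   [reduce mod 176281]
79214 = 2^1·39607; (2/176281) = +1 since 176281 mod 8 = 1, so (79214/176281) = (+1)^1·(39607/176281); sign now +1
reciprocity: (39607/176281) = +1·(176281/39607) since 39607 mod 4 = 3, 176281 mod 4 = 1; sign now +1
(176281/39607) = (17853/39607)   [reduce mod 39607]
reciprocity: (17853/39607) = +1·(39607/17853) since 17853 mod 4 = 1, 39607 mod 4 = 3; sign now +1
(39607/17853) = (3901/17853)   [reduce mod 17853]
reciprocity: (3901/17853) = +1·(17853/3901) since 3901 mod 4 = 1, 17853 mod 4 = 1; sign now +1
(17853/3901) = (2249/3901)   [reduce mod 3901]
reciprocity: (2249/3901) = +1·(3901/2249) since 2249 mod 4 = 1, 3901 mod 4 = 1; sign now +1
(3901/2249) = (1652/2249)   [reduce mod 2249]
1652 = 2^2·413; (2/2249) = +1 since 2249 mod 8 = 1, so (1652/2249) = (+1)^2·(413/2249); sign now +1
reciprocity: (413/2249) = +1·(2249/413) since 413 mod 4 = 1, 2249 mod 4 = 1; sign now +1
(2249/413) = (184/413)   [reduce mod 413]
184 = 2^3·23; (2/413) = -1 since 413 mod 8 = 5, so (184/413) = (-1)^3·(23/413); sign now -1
reciprocity: (23/413) = +1·(413/23) since 23 mod 4 = 3, 413 mod 4 = 1; sign now -1
(413/23) = (22/23)   [reduce mod 23]
22 = 2^1·11; (2/23) = +1 since 23 mod 8 = 7, so (22/23) = (+1)^1·(11/23); sign now -1
reciprocity: (11/23) = -1·(23/11) since 11 mod 4 = 3, 23 mod 4 = 3; sign now +1
(23/11) = (1/11)   [reduce mod 11]
(1/11) = 1; final value = sign = +1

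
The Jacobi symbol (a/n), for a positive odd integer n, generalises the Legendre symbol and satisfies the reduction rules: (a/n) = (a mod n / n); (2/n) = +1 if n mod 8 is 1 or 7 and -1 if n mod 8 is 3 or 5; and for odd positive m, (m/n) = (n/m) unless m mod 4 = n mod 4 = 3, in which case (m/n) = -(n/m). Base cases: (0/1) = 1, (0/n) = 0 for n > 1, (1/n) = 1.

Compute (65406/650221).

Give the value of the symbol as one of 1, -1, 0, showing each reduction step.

0

65406 = 2^1·32703; (2/650221) = -1 since 650221 mod 8 = 5, so (65406/650221) = (-1)^1·(32703/650221); sign now -1
reciprocity: (32703/650221) = +1·(650221/32703) since 32703 mod 4 = 3, 650221 mod 4 = 1; sign now -1
(650221/32703) = (28864/32703)   [reduce mod 32703]
28864 = 2^6·451; (2/32703) = +1 since 32703 mod 8 = 7, so (28864/32703) = (+1)^6·(451/32703); sign now -1
reciprocity: (451/32703) = -1·(32703/451) since 451 mod 4 = 3, 32703 mod 4 = 3; sign now +1
(32703/451) = (231/451)   [reduce mod 451]
reciprocity: (231/451) = -1·(451/231) since 231 mod 4 = 3, 451 mod 4 = 3; sign now -1
(451/231) = (220/231)   [reduce mod 231]
220 = 2^2·55; (2/231) = +1 since 231 mod 8 = 7, so (220/231) = (+1)^2·(55/231); sign now -1
reciprocity: (55/231) = -1·(231/55) since 55 mod 4 = 3, 231 mod 4 = 3; sign now +1
(231/55) = (11/55)   [reduce mod 55]
reciprocity: (11/55) = -1·(55/11) since 11 mod 4 = 3, 55 mod 4 = 3; sign now -1
(55/11) = (0/11)   [reduce mod 11]
(0/11) = 0   [gcd(a, n) > 1]; final value = 0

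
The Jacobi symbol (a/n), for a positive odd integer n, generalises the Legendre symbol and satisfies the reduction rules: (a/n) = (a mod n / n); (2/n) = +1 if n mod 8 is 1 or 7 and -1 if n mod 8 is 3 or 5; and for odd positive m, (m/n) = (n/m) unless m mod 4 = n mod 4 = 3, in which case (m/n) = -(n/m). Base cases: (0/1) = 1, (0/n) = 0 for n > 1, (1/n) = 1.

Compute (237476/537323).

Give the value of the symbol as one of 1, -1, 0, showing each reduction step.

-1

237476 = 2^2·59369; (2/537323) = -1 since 537323 mod 8 = 3, so (237476/537323) = (-1)^2·(59369/537323); sign now +1
reciprocity: (59369/537323) = +1·(537323/59369) since 59369 mod 4 = 1, 537323 mod 4 = 3; sign now +1
(537323/59369) = (3002/59369)   [reduce mod 59369]
3002 = 2^1·1501; (2/59369) = +1 since 59369 mod 8 = 1, so (3002/59369) = (+1)^1·(1501/59369); sign now +1
reciprocity: (1501/59369) = +1·(59369/1501) since 1501 mod 4 = 1, 59369 mod 4 = 1; sign now +1
(59369/1501) = (830/1501)   [reduce mod 1501]
830 = 2^1·415; (2/1501) = -1 since 1501 mod 8 = 5, so (830/1501) = (-1)^1·(415/1501); sign now -1
reciprocity: (415/1501) = +1·(1501/415) since 415 mod 4 = 3, 1501 mod 4 = 1; sign now -1
(1501/415) = (256/415)   [reduce mod 415]
256 = 2^8·1; (2/415) = +1 since 415 mod 8 = 7, so (256/415) = (+1)^8·(1/415); sign now -1
(1/415) = 1; final value = sign = -1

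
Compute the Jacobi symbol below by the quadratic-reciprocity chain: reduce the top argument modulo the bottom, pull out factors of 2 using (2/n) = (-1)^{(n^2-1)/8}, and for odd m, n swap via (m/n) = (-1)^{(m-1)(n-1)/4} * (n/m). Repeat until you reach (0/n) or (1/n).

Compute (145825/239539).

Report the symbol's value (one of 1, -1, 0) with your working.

reciprocity: (145825/239539) = +1·(239539/145825) since 145825 mod 4 = 1, 239539 mod 4 = 3; sign now +1
(239539/145825) = (93714/145825)   [reduce mod 145825]
93714 = 2^1·46857; (2/145825) = +1 since 145825 mod 8 = 1, so (93714/145825) = (+1)^1·(46857/145825); sign now +1
reciprocity: (46857/145825) = +1·(145825/46857) since 46857 mod 4 = 1, 145825 mod 4 = 1; sign now +1
(145825/46857) = (5254/46857)   [reduce mod 46857]
5254 = 2^1·2627; (2/46857) = +1 since 46857 mod 8 = 1, so (5254/46857) = (+1)^1·(2627/46857); sign now +1
reciprocity: (2627/46857) = +1·(46857/2627) since 2627 mod 4 = 3, 46857 mod 4 = 1; sign now +1
(46857/2627) = (2198/2627)   [reduce mod 2627]
2198 = 2^1·1099; (2/2627) = -1 since 2627 mod 8 = 3, so (2198/2627) = (-1)^1·(1099/2627); sign now -1
reciprocity: (1099/2627) = -1·(2627/1099) since 1099 mod 4 = 3, 2627 mod 4 = 3; sign now +1
(2627/1099) = (429/1099)   [reduce mod 1099]
reciprocity: (429/1099) = +1·(1099/429) since 429 mod 4 = 1, 1099 mod 4 = 3; sign now +1
(1099/429) = (241/429)   [reduce mod 429]
reciprocity: (241/429) = +1·(429/241) since 241 mod 4 = 1, 429 mod 4 = 1; sign now +1
(429/241) = (188/241)   [reduce mod 241]
188 = 2^2·47; (2/241) = +1 since 241 mod 8 = 1, so (188/241) = (+1)^2·(47/241); sign now +1
reciprocity: (47/241) = +1·(241/47) since 47 mod 4 = 3, 241 mod 4 = 1; sign now +1
(241/47) = (6/47)   [reduce mod 47]
6 = 2^1·3; (2/47) = +1 since 47 mod 8 = 7, so (6/47) = (+1)^1·(3/47); sign now +1
reciprocity: (3/47) = -1·(47/3) since 3 mod 4 = 3, 47 mod 4 = 3; sign now -1
(47/3) = (2/3)   [reduce mod 3]
2 = 2^1·1; (2/3) = -1 since 3 mod 8 = 3, so (2/3) = (-1)^1·(1/3); sign now +1
(1/3) = 1; final value = sign = +1

1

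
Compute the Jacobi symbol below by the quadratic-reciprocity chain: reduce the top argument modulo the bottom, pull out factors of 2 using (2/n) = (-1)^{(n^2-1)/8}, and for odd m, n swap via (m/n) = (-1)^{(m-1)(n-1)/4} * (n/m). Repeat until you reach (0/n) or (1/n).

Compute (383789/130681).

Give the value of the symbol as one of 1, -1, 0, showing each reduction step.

(383789/130681) = (122427/130681)   [reduce mod 130681]
reciprocity: (122427/130681) = +1·(130681/122427) since 122427 mod 4 = 3, 130681 mod 4 = 1; sign now +1
(130681/122427) = (8254/122427)   [reduce mod 122427]
8254 = 2^1·4127; (2/122427) = -1 since 122427 mod 8 = 3, so (8254/122427) = (-1)^1·(4127/122427); sign now -1
reciprocity: (4127/122427) = -1·(122427/4127) since 4127 mod 4 = 3, 122427 mod 4 = 3; sign now +1
(122427/4127) = (2744/4127)   [reduce mod 4127]
2744 = 2^3·343; (2/4127) = +1 since 4127 mod 8 = 7, so (2744/4127) = (+1)^3·(343/4127); sign now +1
reciprocity: (343/4127) = -1·(4127/343) since 343 mod 4 = 3, 4127 mod 4 = 3; sign now -1
(4127/343) = (11/343)   [reduce mod 343]
reciprocity: (11/343) = -1·(343/11) since 11 mod 4 = 3, 343 mod 4 = 3; sign now +1
(343/11) = (2/11)   [reduce mod 11]
2 = 2^1·1; (2/11) = -1 since 11 mod 8 = 3, so (2/11) = (-1)^1·(1/11); sign now -1
(1/11) = 1; final value = sign = -1

-1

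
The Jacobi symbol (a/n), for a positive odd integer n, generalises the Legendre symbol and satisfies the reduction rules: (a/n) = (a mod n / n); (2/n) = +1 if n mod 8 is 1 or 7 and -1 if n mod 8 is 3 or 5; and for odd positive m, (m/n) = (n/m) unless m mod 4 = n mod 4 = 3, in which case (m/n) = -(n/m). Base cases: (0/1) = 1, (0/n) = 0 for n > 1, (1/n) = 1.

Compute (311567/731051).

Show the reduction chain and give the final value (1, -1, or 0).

1

flip (311567/731051) -> (731051/311567): both odd, 311567 mod 4 = 3, 731051 mod 4 = 3, so the flip contributes -1; sign now -1
(731051/311567): 731051 mod 311567 = 107917, so (731051/311567) = (107917/311567)
flip (107917/311567) -> (311567/107917): both odd, 107917 mod 4 = 1, 311567 mod 4 = 3, so the flip contributes +1; sign now -1
(311567/107917): 311567 mod 107917 = 95733, so (311567/107917) = (95733/107917)
flip (95733/107917) -> (107917/95733): both odd, 95733 mod 4 = 1, 107917 mod 4 = 1, so the flip contributes +1; sign now -1
(107917/95733): 107917 mod 95733 = 12184, so (107917/95733) = (12184/95733)
factor out 2^3: 12184 = 2^3·1523; with 95733 mod 8 = 5, (2/95733) = -1; sign now +1; continue with (1523/95733)
flip (1523/95733) -> (95733/1523): both odd, 1523 mod 4 = 3, 95733 mod 4 = 1, so the flip contributes +1; sign now +1
(95733/1523): 95733 mod 1523 = 1307, so (95733/1523) = (1307/1523)
flip (1307/1523) -> (1523/1307): both odd, 1307 mod 4 = 3, 1523 mod 4 = 3, so the flip contributes -1; sign now -1
(1523/1307): 1523 mod 1307 = 216, so (1523/1307) = (216/1307)
factor out 2^3: 216 = 2^3·27; with 1307 mod 8 = 3, (2/1307) = -1; sign now +1; continue with (27/1307)
flip (27/1307) -> (1307/27): both odd, 27 mod 4 = 3, 1307 mod 4 = 3, so the flip contributes -1; sign now -1
(1307/27): 1307 mod 27 = 11, so (1307/27) = (11/27)
flip (11/27) -> (27/11): both odd, 11 mod 4 = 3, 27 mod 4 = 3, so the flip contributes -1; sign now +1
(27/11): 27 mod 11 = 5, so (27/11) = (5/11)
flip (5/11) -> (11/5): both odd, 5 mod 4 = 1, 11 mod 4 = 3, so the flip contributes +1; sign now +1
(11/5): 11 mod 5 = 1, so (11/5) = (1/5)
reached (1/5) = 1, so the symbol is +1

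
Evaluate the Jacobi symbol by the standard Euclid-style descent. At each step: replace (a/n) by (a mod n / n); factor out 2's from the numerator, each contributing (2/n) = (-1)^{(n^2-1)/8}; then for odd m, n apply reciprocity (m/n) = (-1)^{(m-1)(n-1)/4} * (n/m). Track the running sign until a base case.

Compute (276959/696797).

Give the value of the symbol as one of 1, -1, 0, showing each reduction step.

0

reciprocity: (276959/696797) = +1·(696797/276959) since 276959 mod 4 = 3, 696797 mod 4 = 1; sign now +1
(696797/276959) = (142879/276959)   [reduce mod 276959]
reciprocity: (142879/276959) = -1·(276959/142879) since 142879 mod 4 = 3, 276959 mod 4 = 3; sign now -1
(276959/142879) = (134080/142879)   [reduce mod 142879]
134080 = 2^6·2095; (2/142879) = +1 since 142879 mod 8 = 7, so (134080/142879) = (+1)^6·(2095/142879); sign now -1
reciprocity: (2095/142879) = -1·(142879/2095) since 2095 mod 4 = 3, 142879 mod 4 = 3; sign now +1
(142879/2095) = (419/2095)   [reduce mod 2095]
reciprocity: (419/2095) = -1·(2095/419) since 419 mod 4 = 3, 2095 mod 4 = 3; sign now -1
(2095/419) = (0/419)   [reduce mod 419]
(0/419) = 0   [gcd(a, n) > 1]; final value = 0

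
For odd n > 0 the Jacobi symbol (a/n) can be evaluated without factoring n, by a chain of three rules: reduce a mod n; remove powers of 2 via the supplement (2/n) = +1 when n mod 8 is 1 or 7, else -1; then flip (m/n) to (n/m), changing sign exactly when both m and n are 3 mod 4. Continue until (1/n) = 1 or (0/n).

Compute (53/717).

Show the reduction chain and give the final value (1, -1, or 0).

reciprocity: (53/717) = +1·(717/53) since 53 mod 4 = 1, 717 mod 4 = 1; sign now +1
(717/53) = (28/53)   [reduce mod 53]
28 = 2^2·7; (2/53) = -1 since 53 mod 8 = 5, so (28/53) = (-1)^2·(7/53); sign now +1
reciprocity: (7/53) = +1·(53/7) since 7 mod 4 = 3, 53 mod 4 = 1; sign now +1
(53/7) = (4/7)   [reduce mod 7]
4 = 2^2·1; (2/7) = +1 since 7 mod 8 = 7, so (4/7) = (+1)^2·(1/7); sign now +1
(1/7) = 1; final value = sign = +1

1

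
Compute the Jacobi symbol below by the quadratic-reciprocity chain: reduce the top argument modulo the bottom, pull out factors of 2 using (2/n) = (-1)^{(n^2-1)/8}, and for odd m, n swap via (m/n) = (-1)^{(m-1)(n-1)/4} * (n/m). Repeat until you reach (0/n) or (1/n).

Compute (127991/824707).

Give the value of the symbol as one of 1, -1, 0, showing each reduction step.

reciprocity: (127991/824707) = -1·(824707/127991) since 127991 mod 4 = 3, 824707 mod 4 = 3; sign now -1
(824707/127991) = (56761/127991)   [reduce mod 127991]
reciprocity: (56761/127991) = +1·(127991/56761) since 56761 mod 4 = 1, 127991 mod 4 = 3; sign now -1
(127991/56761) = (14469/56761)   [reduce mod 56761]
reciprocity: (14469/56761) = +1·(56761/14469) since 14469 mod 4 = 1, 56761 mod 4 = 1; sign now -1
(56761/14469) = (13354/14469)   [reduce mod 14469]
13354 = 2^1·6677; (2/14469) = -1 since 14469 mod 8 = 5, so (13354/14469) = (-1)^1·(6677/14469); sign now +1
reciprocity: (6677/14469) = +1·(14469/6677) since 6677 mod 4 = 1, 14469 mod 4 = 1; sign now +1
(14469/6677) = (1115/6677)   [reduce mod 6677]
reciprocity: (1115/6677) = +1·(6677/1115) since 1115 mod 4 = 3, 6677 mod 4 = 1; sign now +1
(6677/1115) = (1102/1115)   [reduce mod 1115]
1102 = 2^1·551; (2/1115) = -1 since 1115 mod 8 = 3, so (1102/1115) = (-1)^1·(551/1115); sign now -1
reciprocity: (551/1115) = -1·(1115/551) since 551 mod 4 = 3, 1115 mod 4 = 3; sign now +1
(1115/551) = (13/551)   [reduce mod 551]
reciprocity: (13/551) = +1·(551/13) since 13 mod 4 = 1, 551 mod 4 = 3; sign now +1
(551/13) = (5/13)   [reduce mod 13]
reciprocity: (5/13) = +1·(13/5) since 5 mod 4 = 1, 13 mod 4 = 1; sign now +1
(13/5) = (3/5)   [reduce mod 5]
reciprocity: (3/5) = +1·(5/3) since 3 mod 4 = 3, 5 mod 4 = 1; sign now +1
(5/3) = (2/3)   [reduce mod 3]
2 = 2^1·1; (2/3) = -1 since 3 mod 8 = 3, so (2/3) = (-1)^1·(1/3); sign now -1
(1/3) = 1; final value = sign = -1

-1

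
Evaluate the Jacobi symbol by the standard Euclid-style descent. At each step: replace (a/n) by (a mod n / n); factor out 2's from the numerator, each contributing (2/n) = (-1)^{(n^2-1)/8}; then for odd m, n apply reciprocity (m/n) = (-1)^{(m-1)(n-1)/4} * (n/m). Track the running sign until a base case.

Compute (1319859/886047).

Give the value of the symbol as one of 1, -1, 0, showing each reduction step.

(1319859/886047): 1319859 mod 886047 = 433812, so (1319859/886047) = (433812/886047)
factor out 2^2: 433812 = 2^2·108453; with 886047 mod 8 = 7, (2/886047) = +1; sign now +1; continue with (108453/886047)
flip (108453/886047) -> (886047/108453): both odd, 108453 mod 4 = 1, 886047 mod 4 = 3, so the flip contributes +1; sign now +1
(886047/108453): 886047 mod 108453 = 18423, so (886047/108453) = (18423/108453)
flip (18423/108453) -> (108453/18423): both odd, 18423 mod 4 = 3, 108453 mod 4 = 1, so the flip contributes +1; sign now +1
(108453/18423): 108453 mod 18423 = 16338, so (108453/18423) = (16338/18423)
factor out 2^1: 16338 = 2^1·8169; with 18423 mod 8 = 7, (2/18423) = +1; sign now +1; continue with (8169/18423)
flip (8169/18423) -> (18423/8169): both odd, 8169 mod 4 = 1, 18423 mod 4 = 3, so the flip contributes +1; sign now +1
(18423/8169): 18423 mod 8169 = 2085, so (18423/8169) = (2085/8169)
flip (2085/8169) -> (8169/2085): both odd, 2085 mod 4 = 1, 8169 mod 4 = 1, so the flip contributes +1; sign now +1
(8169/2085): 8169 mod 2085 = 1914, so (8169/2085) = (1914/2085)
factor out 2^1: 1914 = 2^1·957; with 2085 mod 8 = 5, (2/2085) = -1; sign now -1; continue with (957/2085)
flip (957/2085) -> (2085/957): both odd, 957 mod 4 = 1, 2085 mod 4 = 1, so the flip contributes +1; sign now -1
(2085/957): 2085 mod 957 = 171, so (2085/957) = (171/957)
flip (171/957) -> (957/171): both odd, 171 mod 4 = 3, 957 mod 4 = 1, so the flip contributes +1; sign now -1
(957/171): 957 mod 171 = 102, so (957/171) = (102/171)
factor out 2^1: 102 = 2^1·51; with 171 mod 8 = 3, (2/171) = -1; sign now +1; continue with (51/171)
flip (51/171) -> (171/51): both odd, 51 mod 4 = 3, 171 mod 4 = 3, so the flip contributes -1; sign now -1
(171/51): 171 mod 51 = 18, so (171/51) = (18/51)
factor out 2^1: 18 = 2^1·9; with 51 mod 8 = 3, (2/51) = -1; sign now +1; continue with (9/51)
flip (9/51) -> (51/9): both odd, 9 mod 4 = 1, 51 mod 4 = 3, so the flip contributes +1; sign now +1
(51/9): 51 mod 9 = 6, so (51/9) = (6/9)
factor out 2^1: 6 = 2^1·3; with 9 mod 8 = 1, (2/9) = +1; sign now +1; continue with (3/9)
flip (3/9) -> (9/3): both odd, 3 mod 4 = 3, 9 mod 4 = 1, so the flip contributes +1; sign now +1
(9/3): 9 mod 3 = 0, so (9/3) = (0/3)
reached (0/3); gcd(a, n) > 1, so (0/3) = 0 and the symbol is 0

0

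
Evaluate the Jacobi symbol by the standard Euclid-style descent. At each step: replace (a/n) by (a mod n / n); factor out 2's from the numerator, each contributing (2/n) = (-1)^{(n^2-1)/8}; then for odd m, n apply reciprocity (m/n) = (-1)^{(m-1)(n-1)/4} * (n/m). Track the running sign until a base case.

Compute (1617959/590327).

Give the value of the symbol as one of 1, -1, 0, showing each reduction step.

-1

(1617959/590327): 1617959 mod 590327 = 437305, so (1617959/590327) = (437305/590327)
flip (437305/590327) -> (590327/437305): both odd, 437305 mod 4 = 1, 590327 mod 4 = 3, so the flip contributes +1; sign now +1
(590327/437305): 590327 mod 437305 = 153022, so (590327/437305) = (153022/437305)
factor out 2^1: 153022 = 2^1·76511; with 437305 mod 8 = 1, (2/437305) = +1; sign now +1; continue with (76511/437305)
flip (76511/437305) -> (437305/76511): both odd, 76511 mod 4 = 3, 437305 mod 4 = 1, so the flip contributes +1; sign now +1
(437305/76511): 437305 mod 76511 = 54750, so (437305/76511) = (54750/76511)
factor out 2^1: 54750 = 2^1·27375; with 76511 mod 8 = 7, (2/76511) = +1; sign now +1; continue with (27375/76511)
flip (27375/76511) -> (76511/27375): both odd, 27375 mod 4 = 3, 76511 mod 4 = 3, so the flip contributes -1; sign now -1
(76511/27375): 76511 mod 27375 = 21761, so (76511/27375) = (21761/27375)
flip (21761/27375) -> (27375/21761): both odd, 21761 mod 4 = 1, 27375 mod 4 = 3, so the flip contributes +1; sign now -1
(27375/21761): 27375 mod 21761 = 5614, so (27375/21761) = (5614/21761)
factor out 2^1: 5614 = 2^1·2807; with 21761 mod 8 = 1, (2/21761) = +1; sign now -1; continue with (2807/21761)
flip (2807/21761) -> (21761/2807): both odd, 2807 mod 4 = 3, 21761 mod 4 = 1, so the flip contributes +1; sign now -1
(21761/2807): 21761 mod 2807 = 2112, so (21761/2807) = (2112/2807)
factor out 2^6: 2112 = 2^6·33; with 2807 mod 8 = 7, (2/2807) = +1; sign now -1; continue with (33/2807)
flip (33/2807) -> (2807/33): both odd, 33 mod 4 = 1, 2807 mod 4 = 3, so the flip contributes +1; sign now -1
(2807/33): 2807 mod 33 = 2, so (2807/33) = (2/33)
factor out 2^1: 2 = 2^1·1; with 33 mod 8 = 1, (2/33) = +1; sign now -1; continue with (1/33)
reached (1/33) = 1, so the symbol is -1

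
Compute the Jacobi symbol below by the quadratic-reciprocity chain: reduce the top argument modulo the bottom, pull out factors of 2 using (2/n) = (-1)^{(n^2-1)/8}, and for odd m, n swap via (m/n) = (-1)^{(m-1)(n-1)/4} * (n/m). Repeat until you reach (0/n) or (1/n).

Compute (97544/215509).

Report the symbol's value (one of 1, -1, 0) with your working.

factor out 2^3: 97544 = 2^3·12193; with 215509 mod 8 = 5, (2/215509) = -1; sign now -1; continue with (12193/215509)
flip (12193/215509) -> (215509/12193): both odd, 12193 mod 4 = 1, 215509 mod 4 = 1, so the flip contributes +1; sign now -1
(215509/12193): 215509 mod 12193 = 8228, so (215509/12193) = (8228/12193)
factor out 2^2: 8228 = 2^2·2057; with 12193 mod 8 = 1, (2/12193) = +1; sign now -1; continue with (2057/12193)
flip (2057/12193) -> (12193/2057): both odd, 2057 mod 4 = 1, 12193 mod 4 = 1, so the flip contributes +1; sign now -1
(12193/2057): 12193 mod 2057 = 1908, so (12193/2057) = (1908/2057)
factor out 2^2: 1908 = 2^2·477; with 2057 mod 8 = 1, (2/2057) = +1; sign now -1; continue with (477/2057)
flip (477/2057) -> (2057/477): both odd, 477 mod 4 = 1, 2057 mod 4 = 1, so the flip contributes +1; sign now -1
(2057/477): 2057 mod 477 = 149, so (2057/477) = (149/477)
flip (149/477) -> (477/149): both odd, 149 mod 4 = 1, 477 mod 4 = 1, so the flip contributes +1; sign now -1
(477/149): 477 mod 149 = 30, so (477/149) = (30/149)
factor out 2^1: 30 = 2^1·15; with 149 mod 8 = 5, (2/149) = -1; sign now +1; continue with (15/149)
flip (15/149) -> (149/15): both odd, 15 mod 4 = 3, 149 mod 4 = 1, so the flip contributes +1; sign now +1
(149/15): 149 mod 15 = 14, so (149/15) = (14/15)
factor out 2^1: 14 = 2^1·7; with 15 mod 8 = 7, (2/15) = +1; sign now +1; continue with (7/15)
flip (7/15) -> (15/7): both odd, 7 mod 4 = 3, 15 mod 4 = 3, so the flip contributes -1; sign now -1
(15/7): 15 mod 7 = 1, so (15/7) = (1/7)
reached (1/7) = 1, so the symbol is -1

-1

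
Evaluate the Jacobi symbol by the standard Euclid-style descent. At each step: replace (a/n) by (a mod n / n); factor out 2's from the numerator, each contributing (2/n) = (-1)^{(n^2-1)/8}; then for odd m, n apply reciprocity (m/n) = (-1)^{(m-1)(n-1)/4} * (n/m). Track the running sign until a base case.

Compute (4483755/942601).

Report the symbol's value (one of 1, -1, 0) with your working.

-1

(4483755/942601): 4483755 mod 942601 = 713351, so (4483755/942601) = (713351/942601)
flip (713351/942601) -> (942601/713351): both odd, 713351 mod 4 = 3, 942601 mod 4 = 1, so the flip contributes +1; sign now +1
(942601/713351): 942601 mod 713351 = 229250, so (942601/713351) = (229250/713351)
factor out 2^1: 229250 = 2^1·114625; with 713351 mod 8 = 7, (2/713351) = +1; sign now +1; continue with (114625/713351)
flip (114625/713351) -> (713351/114625): both odd, 114625 mod 4 = 1, 713351 mod 4 = 3, so the flip contributes +1; sign now +1
(713351/114625): 713351 mod 114625 = 25601, so (713351/114625) = (25601/114625)
flip (25601/114625) -> (114625/25601): both odd, 25601 mod 4 = 1, 114625 mod 4 = 1, so the flip contributes +1; sign now +1
(114625/25601): 114625 mod 25601 = 12221, so (114625/25601) = (12221/25601)
flip (12221/25601) -> (25601/12221): both odd, 12221 mod 4 = 1, 25601 mod 4 = 1, so the flip contributes +1; sign now +1
(25601/12221): 25601 mod 12221 = 1159, so (25601/12221) = (1159/12221)
flip (1159/12221) -> (12221/1159): both odd, 1159 mod 4 = 3, 12221 mod 4 = 1, so the flip contributes +1; sign now +1
(12221/1159): 12221 mod 1159 = 631, so (12221/1159) = (631/1159)
flip (631/1159) -> (1159/631): both odd, 631 mod 4 = 3, 1159 mod 4 = 3, so the flip contributes -1; sign now -1
(1159/631): 1159 mod 631 = 528, so (1159/631) = (528/631)
factor out 2^4: 528 = 2^4·33; with 631 mod 8 = 7, (2/631) = +1; sign now -1; continue with (33/631)
flip (33/631) -> (631/33): both odd, 33 mod 4 = 1, 631 mod 4 = 3, so the flip contributes +1; sign now -1
(631/33): 631 mod 33 = 4, so (631/33) = (4/33)
factor out 2^2: 4 = 2^2·1; with 33 mod 8 = 1, (2/33) = +1; sign now -1; continue with (1/33)
reached (1/33) = 1, so the symbol is -1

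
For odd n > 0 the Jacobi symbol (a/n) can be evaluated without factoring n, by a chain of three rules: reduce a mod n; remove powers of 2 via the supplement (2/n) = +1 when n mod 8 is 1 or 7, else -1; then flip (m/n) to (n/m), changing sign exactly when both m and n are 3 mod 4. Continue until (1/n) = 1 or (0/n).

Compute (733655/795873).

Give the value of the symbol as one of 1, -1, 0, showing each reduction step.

0

reciprocity: (733655/795873) = +1·(795873/733655) since 733655 mod 4 = 3, 795873 mod 4 = 1; sign now +1
(795873/733655) = (62218/733655)   [reduce mod 733655]
62218 = 2^1·31109; (2/733655) = +1 since 733655 mod 8 = 7, so (62218/733655) = (+1)^1·(31109/733655); sign now +1
reciprocity: (31109/733655) = +1·(733655/31109) since 31109 mod 4 = 1, 733655 mod 4 = 3; sign now +1
(733655/31109) = (18148/31109)   [reduce mod 31109]
18148 = 2^2·4537; (2/31109) = -1 since 31109 mod 8 = 5, so (18148/31109) = (-1)^2·(4537/31109); sign now +1
reciprocity: (4537/31109) = +1·(31109/4537) since 4537 mod 4 = 1, 31109 mod 4 = 1; sign now +1
(31109/4537) = (3887/4537)   [reduce mod 4537]
reciprocity: (3887/4537) = +1·(4537/3887) since 3887 mod 4 = 3, 4537 mod 4 = 1; sign now +1
(4537/3887) = (650/3887)   [reduce mod 3887]
650 = 2^1·325; (2/3887) = +1 since 3887 mod 8 = 7, so (650/3887) = (+1)^1·(325/3887); sign now +1
reciprocity: (325/3887) = +1·(3887/325) since 325 mod 4 = 1, 3887 mod 4 = 3; sign now +1
(3887/325) = (312/325)   [reduce mod 325]
312 = 2^3·39; (2/325) = -1 since 325 mod 8 = 5, so (312/325) = (-1)^3·(39/325); sign now -1
reciprocity: (39/325) = +1·(325/39) since 39 mod 4 = 3, 325 mod 4 = 1; sign now -1
(325/39) = (13/39)   [reduce mod 39]
reciprocity: (13/39) = +1·(39/13) since 13 mod 4 = 1, 39 mod 4 = 3; sign now -1
(39/13) = (0/13)   [reduce mod 13]
(0/13) = 0   [gcd(a, n) > 1]; final value = 0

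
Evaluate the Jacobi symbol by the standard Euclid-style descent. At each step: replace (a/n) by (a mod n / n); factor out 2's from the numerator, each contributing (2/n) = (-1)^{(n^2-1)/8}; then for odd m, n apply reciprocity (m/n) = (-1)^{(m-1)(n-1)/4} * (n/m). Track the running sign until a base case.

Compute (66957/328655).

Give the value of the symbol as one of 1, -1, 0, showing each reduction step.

flip (66957/328655) -> (328655/66957): both odd, 66957 mod 4 = 1, 328655 mod 4 = 3, so the flip contributes +1; sign now +1
(328655/66957): 328655 mod 66957 = 60827, so (328655/66957) = (60827/66957)
flip (60827/66957) -> (66957/60827): both odd, 60827 mod 4 = 3, 66957 mod 4 = 1, so the flip contributes +1; sign now +1
(66957/60827): 66957 mod 60827 = 6130, so (66957/60827) = (6130/60827)
factor out 2^1: 6130 = 2^1·3065; with 60827 mod 8 = 3, (2/60827) = -1; sign now -1; continue with (3065/60827)
flip (3065/60827) -> (60827/3065): both odd, 3065 mod 4 = 1, 60827 mod 4 = 3, so the flip contributes +1; sign now -1
(60827/3065): 60827 mod 3065 = 2592, so (60827/3065) = (2592/3065)
factor out 2^5: 2592 = 2^5·81; with 3065 mod 8 = 1, (2/3065) = +1; sign now -1; continue with (81/3065)
flip (81/3065) -> (3065/81): both odd, 81 mod 4 = 1, 3065 mod 4 = 1, so the flip contributes +1; sign now -1
(3065/81): 3065 mod 81 = 68, so (3065/81) = (68/81)
factor out 2^2: 68 = 2^2·17; with 81 mod 8 = 1, (2/81) = +1; sign now -1; continue with (17/81)
flip (17/81) -> (81/17): both odd, 17 mod 4 = 1, 81 mod 4 = 1, so the flip contributes +1; sign now -1
(81/17): 81 mod 17 = 13, so (81/17) = (13/17)
flip (13/17) -> (17/13): both odd, 13 mod 4 = 1, 17 mod 4 = 1, so the flip contributes +1; sign now -1
(17/13): 17 mod 13 = 4, so (17/13) = (4/13)
factor out 2^2: 4 = 2^2·1; with 13 mod 8 = 5, (2/13) = -1; sign now -1; continue with (1/13)
reached (1/13) = 1, so the symbol is -1

-1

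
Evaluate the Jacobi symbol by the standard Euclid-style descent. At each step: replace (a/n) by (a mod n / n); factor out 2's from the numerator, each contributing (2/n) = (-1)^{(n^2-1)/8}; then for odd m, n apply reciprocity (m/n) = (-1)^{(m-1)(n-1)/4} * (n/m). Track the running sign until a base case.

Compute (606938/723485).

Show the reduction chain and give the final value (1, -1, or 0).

factor out 2^1: 606938 = 2^1·303469; with 723485 mod 8 = 5, (2/723485) = -1; sign now -1; continue with (303469/723485)
flip (303469/723485) -> (723485/303469): both odd, 303469 mod 4 = 1, 723485 mod 4 = 1, so the flip contributes +1; sign now -1
(723485/303469): 723485 mod 303469 = 116547, so (723485/303469) = (116547/303469)
flip (116547/303469) -> (303469/116547): both odd, 116547 mod 4 = 3, 303469 mod 4 = 1, so the flip contributes +1; sign now -1
(303469/116547): 303469 mod 116547 = 70375, so (303469/116547) = (70375/116547)
flip (70375/116547) -> (116547/70375): both odd, 70375 mod 4 = 3, 116547 mod 4 = 3, so the flip contributes -1; sign now +1
(116547/70375): 116547 mod 70375 = 46172, so (116547/70375) = (46172/70375)
factor out 2^2: 46172 = 2^2·11543; with 70375 mod 8 = 7, (2/70375) = +1; sign now +1; continue with (11543/70375)
flip (11543/70375) -> (70375/11543): both odd, 11543 mod 4 = 3, 70375 mod 4 = 3, so the flip contributes -1; sign now -1
(70375/11543): 70375 mod 11543 = 1117, so (70375/11543) = (1117/11543)
flip (1117/11543) -> (11543/1117): both odd, 1117 mod 4 = 1, 11543 mod 4 = 3, so the flip contributes +1; sign now -1
(11543/1117): 11543 mod 1117 = 373, so (11543/1117) = (373/1117)
flip (373/1117) -> (1117/373): both odd, 373 mod 4 = 1, 1117 mod 4 = 1, so the flip contributes +1; sign now -1
(1117/373): 1117 mod 373 = 371, so (1117/373) = (371/373)
flip (371/373) -> (373/371): both odd, 371 mod 4 = 3, 373 mod 4 = 1, so the flip contributes +1; sign now -1
(373/371): 373 mod 371 = 2, so (373/371) = (2/371)
factor out 2^1: 2 = 2^1·1; with 371 mod 8 = 3, (2/371) = -1; sign now +1; continue with (1/371)
reached (1/371) = 1, so the symbol is +1

1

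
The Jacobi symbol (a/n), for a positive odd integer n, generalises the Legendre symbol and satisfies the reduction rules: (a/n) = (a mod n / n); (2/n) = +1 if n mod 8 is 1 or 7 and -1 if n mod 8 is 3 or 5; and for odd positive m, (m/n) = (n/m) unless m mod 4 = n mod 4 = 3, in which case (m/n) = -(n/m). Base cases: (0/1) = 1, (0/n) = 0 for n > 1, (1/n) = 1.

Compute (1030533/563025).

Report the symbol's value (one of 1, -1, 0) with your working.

(1030533/563025) = (467508/563025)   [reduce mod 563025]
467508 = 2^2·116877; (2/563025) = +1 since 563025 mod 8 = 1, so (467508/563025) = (+1)^2·(116877/563025); sign now +1
reciprocity: (116877/563025) = +1·(563025/116877) since 116877 mod 4 = 1, 563025 mod 4 = 1; sign now +1
(563025/116877) = (95517/116877)   [reduce mod 116877]
reciprocity: (95517/116877) = +1·(116877/95517) since 95517 mod 4 = 1, 116877 mod 4 = 1; sign now +1
(116877/95517) = (21360/95517)   [reduce mod 95517]
21360 = 2^4·1335; (2/95517) = -1 since 95517 mod 8 = 5, so (21360/95517) = (-1)^4·(1335/95517); sign now +1
reciprocity: (1335/95517) = +1·(95517/1335) since 1335 mod 4 = 3, 95517 mod 4 = 1; sign now +1
(95517/1335) = (732/1335)   [reduce mod 1335]
732 = 2^2·183; (2/1335) = +1 since 1335 mod 8 = 7, so (732/1335) = (+1)^2·(183/1335); sign now +1
reciprocity: (183/1335) = -1·(1335/183) since 183 mod 4 = 3, 1335 mod 4 = 3; sign now -1
(1335/183) = (54/183)   [reduce mod 183]
54 = 2^1·27; (2/183) = +1 since 183 mod 8 = 7, so (54/183) = (+1)^1·(27/183); sign now -1
reciprocity: (27/183) = -1·(183/27) since 27 mod 4 = 3, 183 mod 4 = 3; sign now +1
(183/27) = (21/27)   [reduce mod 27]
reciprocity: (21/27) = +1·(27/21) since 21 mod 4 = 1, 27 mod 4 = 3; sign now +1
(27/21) = (6/21)   [reduce mod 21]
6 = 2^1·3; (2/21) = -1 since 21 mod 8 = 5, so (6/21) = (-1)^1·(3/21); sign now -1
reciprocity: (3/21) = +1·(21/3) since 3 mod 4 = 3, 21 mod 4 = 1; sign now -1
(21/3) = (0/3)   [reduce mod 3]
(0/3) = 0   [gcd(a, n) > 1]; final value = 0

0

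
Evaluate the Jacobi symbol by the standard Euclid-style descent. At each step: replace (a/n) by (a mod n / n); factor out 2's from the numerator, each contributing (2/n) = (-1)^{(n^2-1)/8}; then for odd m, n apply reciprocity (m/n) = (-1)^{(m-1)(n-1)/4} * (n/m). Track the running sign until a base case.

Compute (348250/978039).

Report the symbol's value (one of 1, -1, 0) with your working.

factor out 2^1: 348250 = 2^1·174125; with 978039 mod 8 = 7, (2/978039) = +1; sign now +1; continue with (174125/978039)
flip (174125/978039) -> (978039/174125): both odd, 174125 mod 4 = 1, 978039 mod 4 = 3, so the flip contributes +1; sign now +1
(978039/174125): 978039 mod 174125 = 107414, so (978039/174125) = (107414/174125)
factor out 2^1: 107414 = 2^1·53707; with 174125 mod 8 = 5, (2/174125) = -1; sign now -1; continue with (53707/174125)
flip (53707/174125) -> (174125/53707): both odd, 53707 mod 4 = 3, 174125 mod 4 = 1, so the flip contributes +1; sign now -1
(174125/53707): 174125 mod 53707 = 13004, so (174125/53707) = (13004/53707)
factor out 2^2: 13004 = 2^2·3251; with 53707 mod 8 = 3, (2/53707) = -1; sign now -1; continue with (3251/53707)
flip (3251/53707) -> (53707/3251): both odd, 3251 mod 4 = 3, 53707 mod 4 = 3, so the flip contributes -1; sign now +1
(53707/3251): 53707 mod 3251 = 1691, so (53707/3251) = (1691/3251)
flip (1691/3251) -> (3251/1691): both odd, 1691 mod 4 = 3, 3251 mod 4 = 3, so the flip contributes -1; sign now -1
(3251/1691): 3251 mod 1691 = 1560, so (3251/1691) = (1560/1691)
factor out 2^3: 1560 = 2^3·195; with 1691 mod 8 = 3, (2/1691) = -1; sign now +1; continue with (195/1691)
flip (195/1691) -> (1691/195): both odd, 195 mod 4 = 3, 1691 mod 4 = 3, so the flip contributes -1; sign now -1
(1691/195): 1691 mod 195 = 131, so (1691/195) = (131/195)
flip (131/195) -> (195/131): both odd, 131 mod 4 = 3, 195 mod 4 = 3, so the flip contributes -1; sign now +1
(195/131): 195 mod 131 = 64, so (195/131) = (64/131)
factor out 2^6: 64 = 2^6·1; with 131 mod 8 = 3, (2/131) = -1; sign now +1; continue with (1/131)
reached (1/131) = 1, so the symbol is +1

1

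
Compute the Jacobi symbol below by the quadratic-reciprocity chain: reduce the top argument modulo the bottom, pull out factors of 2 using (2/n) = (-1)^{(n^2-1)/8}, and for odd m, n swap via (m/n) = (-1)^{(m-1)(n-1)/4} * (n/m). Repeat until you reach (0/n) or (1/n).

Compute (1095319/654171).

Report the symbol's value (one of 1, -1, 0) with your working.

-1

(1095319/654171) = (441148/654171)   [reduce mod 654171]
441148 = 2^2·110287; (2/654171) = -1 since 654171 mod 8 = 3, so (441148/654171) = (-1)^2·(110287/654171); sign now +1
reciprocity: (110287/654171) = -1·(654171/110287) since 110287 mod 4 = 3, 654171 mod 4 = 3; sign now -1
(654171/110287) = (102736/110287)   [reduce mod 110287]
102736 = 2^4·6421; (2/110287) = +1 since 110287 mod 8 = 7, so (102736/110287) = (+1)^4·(6421/110287); sign now -1
reciprocity: (6421/110287) = +1·(110287/6421) since 6421 mod 4 = 1, 110287 mod 4 = 3; sign now -1
(110287/6421) = (1130/6421)   [reduce mod 6421]
1130 = 2^1·565; (2/6421) = -1 since 6421 mod 8 = 5, so (1130/6421) = (-1)^1·(565/6421); sign now +1
reciprocity: (565/6421) = +1·(6421/565) since 565 mod 4 = 1, 6421 mod 4 = 1; sign now +1
(6421/565) = (206/565)   [reduce mod 565]
206 = 2^1·103; (2/565) = -1 since 565 mod 8 = 5, so (206/565) = (-1)^1·(103/565); sign now -1
reciprocity: (103/565) = +1·(565/103) since 103 mod 4 = 3, 565 mod 4 = 1; sign now -1
(565/103) = (50/103)   [reduce mod 103]
50 = 2^1·25; (2/103) = +1 since 103 mod 8 = 7, so (50/103) = (+1)^1·(25/103); sign now -1
reciprocity: (25/103) = +1·(103/25) since 25 mod 4 = 1, 103 mod 4 = 3; sign now -1
(103/25) = (3/25)   [reduce mod 25]
reciprocity: (3/25) = +1·(25/3) since 3 mod 4 = 3, 25 mod 4 = 1; sign now -1
(25/3) = (1/3)   [reduce mod 3]
(1/3) = 1; final value = sign = -1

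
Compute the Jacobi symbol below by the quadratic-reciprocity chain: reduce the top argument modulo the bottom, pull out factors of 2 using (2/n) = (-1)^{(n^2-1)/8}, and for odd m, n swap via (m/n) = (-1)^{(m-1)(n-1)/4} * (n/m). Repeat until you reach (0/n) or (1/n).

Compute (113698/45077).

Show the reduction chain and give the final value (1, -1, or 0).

(113698/45077): 113698 mod 45077 = 23544, so (113698/45077) = (23544/45077)
factor out 2^3: 23544 = 2^3·2943; with 45077 mod 8 = 5, (2/45077) = -1; sign now -1; continue with (2943/45077)
flip (2943/45077) -> (45077/2943): both odd, 2943 mod 4 = 3, 45077 mod 4 = 1, so the flip contributes +1; sign now -1
(45077/2943): 45077 mod 2943 = 932, so (45077/2943) = (932/2943)
factor out 2^2: 932 = 2^2·233; with 2943 mod 8 = 7, (2/2943) = +1; sign now -1; continue with (233/2943)
flip (233/2943) -> (2943/233): both odd, 233 mod 4 = 1, 2943 mod 4 = 3, so the flip contributes +1; sign now -1
(2943/233): 2943 mod 233 = 147, so (2943/233) = (147/233)
flip (147/233) -> (233/147): both odd, 147 mod 4 = 3, 233 mod 4 = 1, so the flip contributes +1; sign now -1
(233/147): 233 mod 147 = 86, so (233/147) = (86/147)
factor out 2^1: 86 = 2^1·43; with 147 mod 8 = 3, (2/147) = -1; sign now +1; continue with (43/147)
flip (43/147) -> (147/43): both odd, 43 mod 4 = 3, 147 mod 4 = 3, so the flip contributes -1; sign now -1
(147/43): 147 mod 43 = 18, so (147/43) = (18/43)
factor out 2^1: 18 = 2^1·9; with 43 mod 8 = 3, (2/43) = -1; sign now +1; continue with (9/43)
flip (9/43) -> (43/9): both odd, 9 mod 4 = 1, 43 mod 4 = 3, so the flip contributes +1; sign now +1
(43/9): 43 mod 9 = 7, so (43/9) = (7/9)
flip (7/9) -> (9/7): both odd, 7 mod 4 = 3, 9 mod 4 = 1, so the flip contributes +1; sign now +1
(9/7): 9 mod 7 = 2, so (9/7) = (2/7)
factor out 2^1: 2 = 2^1·1; with 7 mod 8 = 7, (2/7) = +1; sign now +1; continue with (1/7)
reached (1/7) = 1, so the symbol is +1

1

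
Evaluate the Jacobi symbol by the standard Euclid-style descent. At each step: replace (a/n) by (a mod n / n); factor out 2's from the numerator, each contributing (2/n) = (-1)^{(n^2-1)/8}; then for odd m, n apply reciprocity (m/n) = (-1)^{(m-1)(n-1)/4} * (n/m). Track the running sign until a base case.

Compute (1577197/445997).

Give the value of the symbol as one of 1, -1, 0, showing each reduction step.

(1577197/445997) = (239206/445997)   [reduce mod 445997]
239206 = 2^1·119603; (2/445997) = -1 since 445997 mod 8 = 5, so (239206/445997) = (-1)^1·(119603/445997); sign now -1
reciprocity: (119603/445997) = +1·(445997/119603) since 119603 mod 4 = 3, 445997 mod 4 = 1; sign now -1
(445997/119603) = (87188/119603)   [reduce mod 119603]
87188 = 2^2·21797; (2/119603) = -1 since 119603 mod 8 = 3, so (87188/119603) = (-1)^2·(21797/119603); sign now -1
reciprocity: (21797/119603) = +1·(119603/21797) since 21797 mod 4 = 1, 119603 mod 4 = 3; sign now -1
(119603/21797) = (10618/21797)   [reduce mod 21797]
10618 = 2^1·5309; (2/21797) = -1 since 21797 mod 8 = 5, so (10618/21797) = (-1)^1·(5309/21797); sign now +1
reciprocity: (5309/21797) = +1·(21797/5309) since 5309 mod 4 = 1, 21797 mod 4 = 1; sign now +1
(21797/5309) = (561/5309)   [reduce mod 5309]
reciprocity: (561/5309) = +1·(5309/561) since 561 mod 4 = 1, 5309 mod 4 = 1; sign now +1
(5309/561) = (260/561)   [reduce mod 561]
260 = 2^2·65; (2/561) = +1 since 561 mod 8 = 1, so (260/561) = (+1)^2·(65/561); sign now +1
reciprocity: (65/561) = +1·(561/65) since 65 mod 4 = 1, 561 mod 4 = 1; sign now +1
(561/65) = (41/65)   [reduce mod 65]
reciprocity: (41/65) = +1·(65/41) since 41 mod 4 = 1, 65 mod 4 = 1; sign now +1
(65/41) = (24/41)   [reduce mod 41]
24 = 2^3·3; (2/41) = +1 since 41 mod 8 = 1, so (24/41) = (+1)^3·(3/41); sign now +1
reciprocity: (3/41) = +1·(41/3) since 3 mod 4 = 3, 41 mod 4 = 1; sign now +1
(41/3) = (2/3)   [reduce mod 3]
2 = 2^1·1; (2/3) = -1 since 3 mod 8 = 3, so (2/3) = (-1)^1·(1/3); sign now -1
(1/3) = 1; final value = sign = -1

-1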